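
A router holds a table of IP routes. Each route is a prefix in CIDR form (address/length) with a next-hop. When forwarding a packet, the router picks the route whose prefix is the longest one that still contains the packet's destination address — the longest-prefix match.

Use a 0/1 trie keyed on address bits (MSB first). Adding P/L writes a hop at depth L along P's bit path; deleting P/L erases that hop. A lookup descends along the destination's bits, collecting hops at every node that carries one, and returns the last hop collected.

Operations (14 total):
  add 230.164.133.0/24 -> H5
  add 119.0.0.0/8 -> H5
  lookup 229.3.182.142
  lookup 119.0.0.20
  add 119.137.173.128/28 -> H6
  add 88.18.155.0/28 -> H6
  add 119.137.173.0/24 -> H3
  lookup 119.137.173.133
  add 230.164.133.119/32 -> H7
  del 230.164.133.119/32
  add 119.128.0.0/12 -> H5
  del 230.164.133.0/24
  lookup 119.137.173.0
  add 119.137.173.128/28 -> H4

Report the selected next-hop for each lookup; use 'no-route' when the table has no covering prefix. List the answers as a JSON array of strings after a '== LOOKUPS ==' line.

Apply in order:
  + 230.164.133.0/24 (H5) depth=24
  + 119.0.0.0/8 (H5) depth=8
  ? 229.3.182.142  path d0:-→d1:-→d2:-→d3:-→d4:-→d5:-→d6:-  best=no-route
  ? 119.0.0.20  path d0:-→d1:-→d2:-→d3:-→d4:-→d5:-→d6:-→d7:-→d8:H5  best=H5
  + 119.137.173.128/28 (H6) depth=28
  + 88.18.155.0/28 (H6) depth=28
  + 119.137.173.0/24 (H3) depth=24
  ? 119.137.173.133  path d0:-→d1:-→d2:-→d3:-→d4:-→d5:-→d6:-→d7:-→d8:H5→d9:-→d10:-→d11:-→d12:-→d13:-→d14:-→d15:-→d16:-→d17:-→d18:-→d19:-→d20:-→d21:-→d22:-→d23:-→d24:H3→d25:-→d26:-→d27:-→d28:H6  best=H6
  + 230.164.133.119/32 (H7) depth=32
  del 230.164.133.119/32 (clear depth 32)
  + 119.128.0.0/12 (H5) depth=12
  del 230.164.133.0/24 (clear depth 24)
  ? 119.137.173.0  path d0:-→d1:-→d2:-→d3:-→d4:-→d5:-→d6:-→d7:-→d8:H5→d9:-→d10:-→d11:-→d12:H5→d13:-→d14:-→d15:-→d16:-→d17:-→d18:-→d19:-→d20:-→d21:-→d22:-→d23:-→d24:H3  best=H3
  + 119.137.173.128/28 (H4) depth=28

== LOOKUPS ==
["no-route","H5","H6","H3"]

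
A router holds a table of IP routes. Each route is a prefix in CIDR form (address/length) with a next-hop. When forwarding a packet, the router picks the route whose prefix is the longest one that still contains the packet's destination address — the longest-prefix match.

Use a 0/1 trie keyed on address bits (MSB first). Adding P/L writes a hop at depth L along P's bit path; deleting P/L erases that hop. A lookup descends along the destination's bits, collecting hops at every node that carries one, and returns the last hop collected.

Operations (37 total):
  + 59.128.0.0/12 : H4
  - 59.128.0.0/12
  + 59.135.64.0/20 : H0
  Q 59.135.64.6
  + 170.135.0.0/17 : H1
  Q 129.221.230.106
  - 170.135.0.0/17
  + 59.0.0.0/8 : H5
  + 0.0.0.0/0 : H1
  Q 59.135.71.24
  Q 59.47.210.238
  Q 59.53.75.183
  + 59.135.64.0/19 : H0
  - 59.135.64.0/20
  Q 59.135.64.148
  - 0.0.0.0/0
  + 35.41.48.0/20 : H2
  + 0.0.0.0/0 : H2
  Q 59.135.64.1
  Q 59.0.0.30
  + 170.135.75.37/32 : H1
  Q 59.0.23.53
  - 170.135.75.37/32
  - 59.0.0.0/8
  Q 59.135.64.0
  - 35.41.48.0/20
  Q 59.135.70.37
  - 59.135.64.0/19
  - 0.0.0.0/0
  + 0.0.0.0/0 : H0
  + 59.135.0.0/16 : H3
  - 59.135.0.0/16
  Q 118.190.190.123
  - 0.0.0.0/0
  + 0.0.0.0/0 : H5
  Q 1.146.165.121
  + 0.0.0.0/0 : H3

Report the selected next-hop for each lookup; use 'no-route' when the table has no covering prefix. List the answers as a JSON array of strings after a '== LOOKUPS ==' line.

Apply in order:
  add 59.128.0.0/12 -> H4 at depth 12
  del 59.128.0.0/12 (clear depth 12)
  add 59.135.64.0/20 -> H0 at depth 20
  ? 59.135.64.6  path d0:-→d1:-→d2:-→d3:-→d4:-→d5:-→d6:-→d7:-→d8:-→d9:-→d10:-→d11:-→d12:-→d13:-→d14:-→d15:-→d16:-→d17:-→d18:-→d19:-→d20:H0  best=H0
  add 170.135.0.0/17 -> H1 at depth 17
  ? 129.221.230.106  path d0:-→d1:-→d2:-  best=no-route
  del 170.135.0.0/17 (clear depth 17)
  add 59.0.0.0/8 -> H5 at depth 8
  add 0.0.0.0/0 -> H1 at depth 0
  ? 59.135.71.24  path d0:H1→d1:-→d2:-→d3:-→d4:-→d5:-→d6:-→d7:-→d8:H5→d9:-→d10:-→d11:-→d12:-→d13:-→d14:-→d15:-→d16:-→d17:-→d18:-→d19:-→d20:H0  best=H0
  ? 59.47.210.238  path d0:H1→d1:-→d2:-→d3:-→d4:-→d5:-→d6:-→d7:-→d8:H5  best=H5
  ? 59.53.75.183  path d0:H1→d1:-→d2:-→d3:-→d4:-→d5:-→d6:-→d7:-→d8:H5  best=H5
  add 59.135.64.0/19 -> H0 at depth 19
  del 59.135.64.0/20 (clear depth 20)
  ? 59.135.64.148  path d0:H1→d1:-→d2:-→d3:-→d4:-→d5:-→d6:-→d7:-→d8:H5→d9:-→d10:-→d11:-→d12:-→d13:-→d14:-→d15:-→d16:-→d17:-→d18:-→d19:H0→d20:-  best=H0
  del 0.0.0.0/0 (clear depth 0)
  add 35.41.48.0/20 -> H2 at depth 20
  add 0.0.0.0/0 -> H2 at depth 0
  ? 59.135.64.1  path d0:H2→d1:-→d2:-→d3:-→d4:-→d5:-→d6:-→d7:-→d8:H5→d9:-→d10:-→d11:-→d12:-→d13:-→d14:-→d15:-→d16:-→d17:-→d18:-→d19:H0→d20:-  best=H0
  ? 59.0.0.30  path d0:H2→d1:-→d2:-→d3:-→d4:-→d5:-→d6:-→d7:-→d8:H5  best=H5
  add 170.135.75.37/32 -> H1 at depth 32
  ? 59.0.23.53  path d0:H2→d1:-→d2:-→d3:-→d4:-→d5:-→d6:-→d7:-→d8:H5  best=H5
  del 170.135.75.37/32 (clear depth 32)
  del 59.0.0.0/8 (clear depth 8)
  ? 59.135.64.0  path d0:H2→d1:-→d2:-→d3:-→d4:-→d5:-→d6:-→d7:-→d8:-→d9:-→d10:-→d11:-→d12:-→d13:-→d14:-→d15:-→d16:-→d17:-→d18:-→d19:H0→d20:-  best=H0
  del 35.41.48.0/20 (clear depth 20)
  ? 59.135.70.37  path d0:H2→d1:-→d2:-→d3:-→d4:-→d5:-→d6:-→d7:-→d8:-→d9:-→d10:-→d11:-→d12:-→d13:-→d14:-→d15:-→d16:-→d17:-→d18:-→d19:H0→d20:-  best=H0
  del 59.135.64.0/19 (clear depth 19)
  del 0.0.0.0/0 (clear depth 0)
  add 0.0.0.0/0 -> H0 at depth 0
  add 59.135.0.0/16 -> H3 at depth 16
  del 59.135.0.0/16 (clear depth 16)
  ? 118.190.190.123  path d0:H0→d1:-  best=H0
  del 0.0.0.0/0 (clear depth 0)
  add 0.0.0.0/0 -> H5 at depth 0
  ? 1.146.165.121  path d0:H5→d1:-→d2:-  best=H5
  add 0.0.0.0/0 -> H3 at depth 0

== LOOKUPS ==
["H0","no-route","H0","H5","H5","H0","H0","H5","H5","H0","H0","H0","H5"]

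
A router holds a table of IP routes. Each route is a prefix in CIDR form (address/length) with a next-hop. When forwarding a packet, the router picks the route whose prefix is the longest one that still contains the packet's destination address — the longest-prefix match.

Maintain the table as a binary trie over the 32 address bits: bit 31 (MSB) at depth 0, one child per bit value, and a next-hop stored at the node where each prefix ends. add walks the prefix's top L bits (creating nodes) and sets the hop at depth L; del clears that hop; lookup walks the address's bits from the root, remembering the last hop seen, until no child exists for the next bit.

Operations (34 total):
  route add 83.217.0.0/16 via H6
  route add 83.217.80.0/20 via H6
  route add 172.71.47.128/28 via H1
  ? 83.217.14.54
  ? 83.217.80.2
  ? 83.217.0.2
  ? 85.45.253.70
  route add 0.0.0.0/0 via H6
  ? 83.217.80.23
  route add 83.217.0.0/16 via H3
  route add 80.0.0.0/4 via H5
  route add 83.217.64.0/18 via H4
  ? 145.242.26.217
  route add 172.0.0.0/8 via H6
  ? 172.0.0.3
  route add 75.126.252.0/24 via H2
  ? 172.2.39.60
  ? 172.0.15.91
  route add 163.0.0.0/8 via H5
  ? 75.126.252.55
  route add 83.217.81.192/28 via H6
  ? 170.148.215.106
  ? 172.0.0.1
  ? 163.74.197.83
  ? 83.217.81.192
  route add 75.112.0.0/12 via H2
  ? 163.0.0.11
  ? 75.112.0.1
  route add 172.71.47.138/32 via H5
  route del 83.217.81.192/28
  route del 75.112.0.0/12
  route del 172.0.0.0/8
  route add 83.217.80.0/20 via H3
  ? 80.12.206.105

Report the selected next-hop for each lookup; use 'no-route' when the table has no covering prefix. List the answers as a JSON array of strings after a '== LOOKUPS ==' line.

Process each operation:
  + 83.217.0.0/16 (H6) depth=16
  + 83.217.80.0/20 (H6) depth=20
  + 172.71.47.128/28 (H1) depth=28
  Q 83.217.14.54: descend 01010011110110010 ; hops seen [H6] ; pick H6
  Q 83.217.80.2: descend 01010011110110010101 ; hops seen [H6,H6] ; pick H6
  Q 83.217.0.2: descend 01010011110110010 ; hops seen [H6] ; pick H6
  Q 85.45.253.70: descend 01010 ; hops seen [∅] ; pick no-route
  + 0.0.0.0/0 (H6) depth=0
  Q 83.217.80.23: descend 01010011110110010101 ; hops seen [H6,H6,H6] ; pick H6
  + 83.217.0.0/16 (H3) depth=16
  + 80.0.0.0/4 (H5) depth=4
  + 83.217.64.0/18 (H4) depth=18
  Q 145.242.26.217: descend 10 ; hops seen [H6] ; pick H6
  + 172.0.0.0/8 (H6) depth=8
  Q 172.0.0.3: descend 101011000 ; hops seen [H6,H6] ; pick H6
  + 75.126.252.0/24 (H2) depth=24
  Q 172.2.39.60: descend 101011000 ; hops seen [H6,H6] ; pick H6
  Q 172.0.15.91: descend 101011000 ; hops seen [H6,H6] ; pick H6
  + 163.0.0.0/8 (H5) depth=8
  Q 75.126.252.55: descend 010010110111111011111100 ; hops seen [H6,H2] ; pick H2
  + 83.217.81.192/28 (H6) depth=28
  Q 170.148.215.106: descend 10101 ; hops seen [H6] ; pick H6
  Q 172.0.0.1: descend 101011000 ; hops seen [H6,H6] ; pick H6
  Q 163.74.197.83: descend 10100011 ; hops seen [H6,H5] ; pick H5
  Q 83.217.81.192: descend 0101001111011001010100011100 ; hops seen [H6,H5,H3,H4,H6,H6] ; pick H6
  + 75.112.0.0/12 (H2) depth=12
  Q 163.0.0.11: descend 10100011 ; hops seen [H6,H5] ; pick H5
  Q 75.112.0.1: descend 010010110111 ; hops seen [H6,H2] ; pick H2
  + 172.71.47.138/32 (H5) depth=32
  - 83.217.81.192/28 clear@28
  - 75.112.0.0/12 clear@12
  - 172.0.0.0/8 clear@8
  + 83.217.80.0/20 (H3) depth=20
  Q 80.12.206.105: descend 010100 ; hops seen [H6,H5] ; pick H5

== LOOKUPS ==
["H6","H6","H6","no-route","H6","H6","H6","H6","H6","H2","H6","H6","H5","H6","H5","H2","H5"]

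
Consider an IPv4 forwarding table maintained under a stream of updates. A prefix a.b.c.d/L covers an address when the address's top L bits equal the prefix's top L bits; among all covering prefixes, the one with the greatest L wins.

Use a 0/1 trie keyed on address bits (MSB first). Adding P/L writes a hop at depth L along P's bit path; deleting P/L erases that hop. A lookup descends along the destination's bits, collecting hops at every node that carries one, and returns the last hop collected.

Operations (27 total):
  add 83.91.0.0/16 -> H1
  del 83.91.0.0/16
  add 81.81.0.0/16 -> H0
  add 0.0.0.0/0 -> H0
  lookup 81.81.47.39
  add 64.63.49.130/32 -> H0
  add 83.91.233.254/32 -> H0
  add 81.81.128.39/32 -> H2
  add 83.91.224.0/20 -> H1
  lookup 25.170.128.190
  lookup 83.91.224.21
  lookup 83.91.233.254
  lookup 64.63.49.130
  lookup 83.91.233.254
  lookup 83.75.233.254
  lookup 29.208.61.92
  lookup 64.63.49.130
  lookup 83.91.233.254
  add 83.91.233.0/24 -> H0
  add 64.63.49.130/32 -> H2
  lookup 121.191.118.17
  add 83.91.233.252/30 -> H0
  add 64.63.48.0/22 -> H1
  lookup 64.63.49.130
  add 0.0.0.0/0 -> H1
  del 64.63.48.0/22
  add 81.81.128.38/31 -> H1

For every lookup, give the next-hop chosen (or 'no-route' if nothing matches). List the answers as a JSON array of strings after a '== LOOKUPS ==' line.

Apply in order:
  add 83.91.0.0/16 -> H1 at depth 16
  del 83.91.0.0/16 (clear depth 16)
  add 81.81.0.0/16 -> H0 at depth 16
  add 0.0.0.0/0 -> H0 at depth 0
  Q 81.81.47.39: descend 0101000101010001 ; hops seen [H0,H0] ; pick H0
  add 64.63.49.130/32 -> H0 at depth 32
  add 83.91.233.254/32 -> H0 at depth 32
  add 81.81.128.39/32 -> H2 at depth 32
  add 83.91.224.0/20 -> H1 at depth 20
  Q 25.170.128.190: descend 0 ; hops seen [H0] ; pick H0
  Q 83.91.224.21: descend 01010011010110111110 ; hops seen [H0,H1] ; pick H1
  Q 83.91.233.254: descend 01010011010110111110100111111110 ; hops seen [H0,H1,H0] ; pick H0
  Q 64.63.49.130: descend 01000000001111110011000110000010 ; hops seen [H0,H0] ; pick H0
  Q 83.91.233.254: descend 01010011010110111110100111111110 ; hops seen [H0,H1,H0] ; pick H0
  Q 83.75.233.254: descend 01010011010 ; hops seen [H0] ; pick H0
  Q 29.208.61.92: descend 0 ; hops seen [H0] ; pick H0
  Q 64.63.49.130: descend 01000000001111110011000110000010 ; hops seen [H0,H0] ; pick H0
  Q 83.91.233.254: descend 01010011010110111110100111111110 ; hops seen [H0,H1,H0] ; pick H0
  add 83.91.233.0/24 -> H0 at depth 24
  add 64.63.49.130/32 -> H2 at depth 32
  Q 121.191.118.17: descend 01 ; hops seen [H0] ; pick H0
  add 83.91.233.252/30 -> H0 at depth 30
  add 64.63.48.0/22 -> H1 at depth 22
  Q 64.63.49.130: descend 01000000001111110011000110000010 ; hops seen [H0,H1,H2] ; pick H2
  add 0.0.0.0/0 -> H1 at depth 0
  del 64.63.48.0/22 (clear depth 22)
  add 81.81.128.38/31 -> H1 at depth 31

== LOOKUPS ==
["H0","H0","H1","H0","H0","H0","H0","H0","H0","H0","H0","H2"]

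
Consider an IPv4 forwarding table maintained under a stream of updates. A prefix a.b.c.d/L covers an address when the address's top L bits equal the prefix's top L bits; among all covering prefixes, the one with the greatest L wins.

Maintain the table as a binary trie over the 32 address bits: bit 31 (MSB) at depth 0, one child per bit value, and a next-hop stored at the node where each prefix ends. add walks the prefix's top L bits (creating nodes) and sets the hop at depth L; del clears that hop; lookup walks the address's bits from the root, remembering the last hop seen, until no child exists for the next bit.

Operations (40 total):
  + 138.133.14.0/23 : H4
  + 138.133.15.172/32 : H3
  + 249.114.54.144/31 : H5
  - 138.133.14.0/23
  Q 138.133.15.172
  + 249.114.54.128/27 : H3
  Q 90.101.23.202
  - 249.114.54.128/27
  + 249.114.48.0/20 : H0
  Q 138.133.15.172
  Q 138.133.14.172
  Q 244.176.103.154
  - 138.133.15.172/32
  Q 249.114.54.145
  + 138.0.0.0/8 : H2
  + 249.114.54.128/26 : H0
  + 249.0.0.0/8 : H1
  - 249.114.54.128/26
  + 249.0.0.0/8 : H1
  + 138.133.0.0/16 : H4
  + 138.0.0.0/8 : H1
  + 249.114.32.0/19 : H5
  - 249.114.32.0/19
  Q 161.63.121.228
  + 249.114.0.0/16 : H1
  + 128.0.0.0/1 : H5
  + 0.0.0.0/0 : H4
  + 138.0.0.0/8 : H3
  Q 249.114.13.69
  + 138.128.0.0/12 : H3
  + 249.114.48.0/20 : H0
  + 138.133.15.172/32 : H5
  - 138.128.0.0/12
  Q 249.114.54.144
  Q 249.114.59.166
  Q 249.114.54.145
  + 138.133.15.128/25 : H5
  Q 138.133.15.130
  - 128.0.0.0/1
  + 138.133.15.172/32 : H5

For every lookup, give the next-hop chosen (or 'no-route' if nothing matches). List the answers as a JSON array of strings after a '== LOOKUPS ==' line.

Trace:
  + 138.133.14.0/23 (H4) depth=23
  + 138.133.15.172/32 (H3) depth=32
  + 249.114.54.144/31 (H5) depth=31
  - 138.133.14.0/23 clear@23
  ? 138.133.15.172  path d0:-→d1:-→d2:-→d3:-→d4:-→d5:-→d6:-→d7:-→d8:-→d9:-→d10:-→d11:-→d12:-→d13:-→d14:-→d15:-→d16:-→d17:-→d18:-→d19:-→d20:-→d21:-→d22:-→d23:-→d24:-→d25:-→d26:-→d27:-→d28:-→d29:-→d30:-→d31:-→d32:H3  best=H3
  + 249.114.54.128/27 (H3) depth=27
  ? 90.101.23.202  path d0:-  best=no-route
  - 249.114.54.128/27 clear@27
  + 249.114.48.0/20 (H0) depth=20
  ? 138.133.15.172  path d0:-→d1:-→d2:-→d3:-→d4:-→d5:-→d6:-→d7:-→d8:-→d9:-→d10:-→d11:-→d12:-→d13:-→d14:-→d15:-→d16:-→d17:-→d18:-→d19:-→d20:-→d21:-→d22:-→d23:-→d24:-→d25:-→d26:-→d27:-→d28:-→d29:-→d30:-→d31:-→d32:H3  best=H3
  ? 138.133.14.172  path d0:-→d1:-→d2:-→d3:-→d4:-→d5:-→d6:-→d7:-→d8:-→d9:-→d10:-→d11:-→d12:-→d13:-→d14:-→d15:-→d16:-→d17:-→d18:-→d19:-→d20:-→d21:-→d22:-→d23:-  best=no-route
  ? 244.176.103.154  path d0:-→d1:-→d2:-→d3:-→d4:-  best=no-route
  - 138.133.15.172/32 clear@32
  ? 249.114.54.145  path d0:-→d1:-→d2:-→d3:-→d4:-→d5:-→d6:-→d7:-→d8:-→d9:-→d10:-→d11:-→d12:-→d13:-→d14:-→d15:-→d16:-→d17:-→d18:-→d19:-→d20:H0→d21:-→d22:-→d23:-→d24:-→d25:-→d26:-→d27:-→d28:-→d29:-→d30:-→d31:H5  best=H5
  + 138.0.0.0/8 (H2) depth=8
  + 249.114.54.128/26 (H0) depth=26
  + 249.0.0.0/8 (H1) depth=8
  - 249.114.54.128/26 clear@26
  + 249.0.0.0/8 (H1) depth=8
  + 138.133.0.0/16 (H4) depth=16
  + 138.0.0.0/8 (H1) depth=8
  + 249.114.32.0/19 (H5) depth=19
  - 249.114.32.0/19 clear@19
  ? 161.63.121.228  path d0:-→d1:-→d2:-  best=no-route
  + 249.114.0.0/16 (H1) depth=16
  + 128.0.0.0/1 (H5) depth=1
  + 0.0.0.0/0 (H4) depth=0
  + 138.0.0.0/8 (H3) depth=8
  ? 249.114.13.69  path d0:H4→d1:H5→d2:-→d3:-→d4:-→d5:-→d6:-→d7:-→d8:H1→d9:-→d10:-→d11:-→d12:-→d13:-→d14:-→d15:-→d16:H1→d17:-→d18:-  best=H1
  + 138.128.0.0/12 (H3) depth=12
  + 249.114.48.0/20 (H0) depth=20
  + 138.133.15.172/32 (H5) depth=32
  - 138.128.0.0/12 clear@12
  ? 249.114.54.144  path d0:H4→d1:H5→d2:-→d3:-→d4:-→d5:-→d6:-→d7:-→d8:H1→d9:-→d10:-→d11:-→d12:-→d13:-→d14:-→d15:-→d16:H1→d17:-→d18:-→d19:-→d20:H0→d21:-→d22:-→d23:-→d24:-→d25:-→d26:-→d27:-→d28:-→d29:-→d30:-→d31:H5  best=H5
  ? 249.114.59.166  path d0:H4→d1:H5→d2:-→d3:-→d4:-→d5:-→d6:-→d7:-→d8:H1→d9:-→d10:-→d11:-→d12:-→d13:-→d14:-→d15:-→d16:H1→d17:-→d18:-→d19:-→d20:H0  best=H0
  ? 249.114.54.145  path d0:H4→d1:H5→d2:-→d3:-→d4:-→d5:-→d6:-→d7:-→d8:H1→d9:-→d10:-→d11:-→d12:-→d13:-→d14:-→d15:-→d16:H1→d17:-→d18:-→d19:-→d20:H0→d21:-→d22:-→d23:-→d24:-→d25:-→d26:-→d27:-→d28:-→d29:-→d30:-→d31:H5  best=H5
  + 138.133.15.128/25 (H5) depth=25
  ? 138.133.15.130  path d0:H4→d1:H5→d2:-→d3:-→d4:-→d5:-→d6:-→d7:-→d8:H3→d9:-→d10:-→d11:-→d12:-→d13:-→d14:-→d15:-→d16:H4→d17:-→d18:-→d19:-→d20:-→d21:-→d22:-→d23:-→d24:-→d25:H5→d26:-  best=H5
  - 128.0.0.0/1 clear@1
  + 138.133.15.172/32 (H5) depth=32

== LOOKUPS ==
["H3","no-route","H3","no-route","no-route","H5","no-route","H1","H5","H0","H5","H5"]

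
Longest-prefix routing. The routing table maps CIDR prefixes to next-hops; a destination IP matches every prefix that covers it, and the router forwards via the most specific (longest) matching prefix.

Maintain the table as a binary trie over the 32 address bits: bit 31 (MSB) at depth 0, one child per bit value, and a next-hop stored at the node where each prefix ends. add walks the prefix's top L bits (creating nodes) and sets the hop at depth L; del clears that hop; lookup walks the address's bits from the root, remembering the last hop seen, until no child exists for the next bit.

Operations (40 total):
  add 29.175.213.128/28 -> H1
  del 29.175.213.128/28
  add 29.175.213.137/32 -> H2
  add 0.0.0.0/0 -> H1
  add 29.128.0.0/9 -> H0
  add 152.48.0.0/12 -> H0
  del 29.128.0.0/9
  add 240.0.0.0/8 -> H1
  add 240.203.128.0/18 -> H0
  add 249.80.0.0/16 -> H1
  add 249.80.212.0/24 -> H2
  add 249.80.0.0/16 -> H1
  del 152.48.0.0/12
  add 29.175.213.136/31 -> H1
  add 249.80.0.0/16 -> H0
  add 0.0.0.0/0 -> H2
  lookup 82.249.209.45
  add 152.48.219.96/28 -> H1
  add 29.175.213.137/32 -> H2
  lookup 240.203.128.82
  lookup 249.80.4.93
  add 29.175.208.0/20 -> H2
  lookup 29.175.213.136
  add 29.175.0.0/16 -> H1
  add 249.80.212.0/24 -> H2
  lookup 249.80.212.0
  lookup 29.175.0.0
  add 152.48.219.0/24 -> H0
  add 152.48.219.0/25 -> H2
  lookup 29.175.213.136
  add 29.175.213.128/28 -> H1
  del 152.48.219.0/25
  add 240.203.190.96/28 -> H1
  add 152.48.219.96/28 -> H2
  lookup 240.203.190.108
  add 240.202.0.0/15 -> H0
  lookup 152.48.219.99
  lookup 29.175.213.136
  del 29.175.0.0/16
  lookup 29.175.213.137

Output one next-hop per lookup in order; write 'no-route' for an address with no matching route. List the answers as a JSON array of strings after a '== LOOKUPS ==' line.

Apply in order:
  add 29.175.213.128/28 -> H1 at depth 28
  del 29.175.213.128/28 (clear depth 28)
  add 29.175.213.137/32 -> H2 at depth 32
  add 0.0.0.0/0 -> H1 at depth 0
  add 29.128.0.0/9 -> H0 at depth 9
  add 152.48.0.0/12 -> H0 at depth 12
  del 29.128.0.0/9 (clear depth 9)
  add 240.0.0.0/8 -> H1 at depth 8
  add 240.203.128.0/18 -> H0 at depth 18
  add 249.80.0.0/16 -> H1 at depth 16
  add 249.80.212.0/24 -> H2 at depth 24
  add 249.80.0.0/16 -> H1 at depth 16
  del 152.48.0.0/12 (clear depth 12)
  add 29.175.213.136/31 -> H1 at depth 31
  add 249.80.0.0/16 -> H0 at depth 16
  add 0.0.0.0/0 -> H2 at depth 0
  ? 82.249.209.45  path d0:H2→d1:-  best=H2
  add 152.48.219.96/28 -> H1 at depth 28
  add 29.175.213.137/32 -> H2 at depth 32
  ? 240.203.128.82  path d0:H2→d1:-→d2:-→d3:-→d4:-→d5:-→d6:-→d7:-→d8:H1→d9:-→d10:-→d11:-→d12:-→d13:-→d14:-→d15:-→d16:-→d17:-→d18:H0  best=H0
  ? 249.80.4.93  path d0:H2→d1:-→d2:-→d3:-→d4:-→d5:-→d6:-→d7:-→d8:-→d9:-→d10:-→d11:-→d12:-→d13:-→d14:-→d15:-→d16:H0  best=H0
  add 29.175.208.0/20 -> H2 at depth 20
  ? 29.175.213.136  path d0:H2→d1:-→d2:-→d3:-→d4:-→d5:-→d6:-→d7:-→d8:-→d9:-→d10:-→d11:-→d12:-→d13:-→d14:-→d15:-→d16:-→d17:-→d18:-→d19:-→d20:H2→d21:-→d22:-→d23:-→d24:-→d25:-→d26:-→d27:-→d28:-→d29:-→d30:-→d31:H1  best=H1
  add 29.175.0.0/16 -> H1 at depth 16
  add 249.80.212.0/24 -> H2 at depth 24
  ? 249.80.212.0  path d0:H2→d1:-→d2:-→d3:-→d4:-→d5:-→d6:-→d7:-→d8:-→d9:-→d10:-→d11:-→d12:-→d13:-→d14:-→d15:-→d16:H0→d17:-→d18:-→d19:-→d20:-→d21:-→d22:-→d23:-→d24:H2  best=H2
  ? 29.175.0.0  path d0:H2→d1:-→d2:-→d3:-→d4:-→d5:-→d6:-→d7:-→d8:-→d9:-→d10:-→d11:-→d12:-→d13:-→d14:-→d15:-→d16:H1  best=H1
  add 152.48.219.0/24 -> H0 at depth 24
  add 152.48.219.0/25 -> H2 at depth 25
  ? 29.175.213.136  path d0:H2→d1:-→d2:-→d3:-→d4:-→d5:-→d6:-→d7:-→d8:-→d9:-→d10:-→d11:-→d12:-→d13:-→d14:-→d15:-→d16:H1→d17:-→d18:-→d19:-→d20:H2→d21:-→d22:-→d23:-→d24:-→d25:-→d26:-→d27:-→d28:-→d29:-→d30:-→d31:H1  best=H1
  add 29.175.213.128/28 -> H1 at depth 28
  del 152.48.219.0/25 (clear depth 25)
  add 240.203.190.96/28 -> H1 at depth 28
  add 152.48.219.96/28 -> H2 at depth 28
  ? 240.203.190.108  path d0:H2→d1:-→d2:-→d3:-→d4:-→d5:-→d6:-→d7:-→d8:H1→d9:-→d10:-→d11:-→d12:-→d13:-→d14:-→d15:-→d16:-→d17:-→d18:H0→d19:-→d20:-→d21:-→d22:-→d23:-→d24:-→d25:-→d26:-→d27:-→d28:H1  best=H1
  add 240.202.0.0/15 -> H0 at depth 15
  ? 152.48.219.99  path d0:H2→d1:-→d2:-→d3:-→d4:-→d5:-→d6:-→d7:-→d8:-→d9:-→d10:-→d11:-→d12:-→d13:-→d14:-→d15:-→d16:-→d17:-→d18:-→d19:-→d20:-→d21:-→d22:-→d23:-→d24:H0→d25:-→d26:-→d27:-→d28:H2  best=H2
  ? 29.175.213.136  path d0:H2→d1:-→d2:-→d3:-→d4:-→d5:-→d6:-→d7:-→d8:-→d9:-→d10:-→d11:-→d12:-→d13:-→d14:-→d15:-→d16:H1→d17:-→d18:-→d19:-→d20:H2→d21:-→d22:-→d23:-→d24:-→d25:-→d26:-→d27:-→d28:H1→d29:-→d30:-→d31:H1  best=H1
  del 29.175.0.0/16 (clear depth 16)
  ? 29.175.213.137  path d0:H2→d1:-→d2:-→d3:-→d4:-→d5:-→d6:-→d7:-→d8:-→d9:-→d10:-→d11:-→d12:-→d13:-→d14:-→d15:-→d16:-→d17:-→d18:-→d19:-→d20:H2→d21:-→d22:-→d23:-→d24:-→d25:-→d26:-→d27:-→d28:H1→d29:-→d30:-→d31:H1→d32:H2  best=H2

== LOOKUPS ==
["H2","H0","H0","H1","H2","H1","H1","H1","H2","H1","H2"]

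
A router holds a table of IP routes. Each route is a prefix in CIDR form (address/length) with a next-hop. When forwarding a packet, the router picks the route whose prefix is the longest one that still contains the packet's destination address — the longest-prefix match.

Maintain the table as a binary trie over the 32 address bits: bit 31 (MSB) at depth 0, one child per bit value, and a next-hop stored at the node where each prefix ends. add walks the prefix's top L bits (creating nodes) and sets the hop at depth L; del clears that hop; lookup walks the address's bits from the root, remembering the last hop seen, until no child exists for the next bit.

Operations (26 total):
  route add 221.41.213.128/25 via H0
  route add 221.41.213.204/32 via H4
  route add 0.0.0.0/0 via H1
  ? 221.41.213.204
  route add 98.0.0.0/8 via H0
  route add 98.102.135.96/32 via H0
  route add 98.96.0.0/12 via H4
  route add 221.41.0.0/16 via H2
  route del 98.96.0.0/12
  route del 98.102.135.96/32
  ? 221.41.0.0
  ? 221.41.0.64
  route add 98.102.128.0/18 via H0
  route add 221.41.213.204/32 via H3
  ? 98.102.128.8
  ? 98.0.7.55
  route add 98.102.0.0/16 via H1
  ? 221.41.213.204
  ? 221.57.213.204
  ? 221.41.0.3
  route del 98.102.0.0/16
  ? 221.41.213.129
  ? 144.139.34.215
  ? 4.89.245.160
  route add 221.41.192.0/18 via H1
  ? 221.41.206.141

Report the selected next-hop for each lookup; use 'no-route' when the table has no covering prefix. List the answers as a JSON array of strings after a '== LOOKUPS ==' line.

Apply in order:
  add 221.41.213.128/25 -> H0 at depth 25
  add 221.41.213.204/32 -> H4 at depth 32
  add 0.0.0.0/0 -> H1 at depth 0
  ? 221.41.213.204  path d0:H1→d1:-→d2:-→d3:-→d4:-→d5:-→d6:-→d7:-→d8:-→d9:-→d10:-→d11:-→d12:-→d13:-→d14:-→d15:-→d16:-→d17:-→d18:-→d19:-→d20:-→d21:-→d22:-→d23:-→d24:-→d25:H0→d26:-→d27:-→d28:-→d29:-→d30:-→d31:-→d32:H4  best=H4
  add 98.0.0.0/8 -> H0 at depth 8
  add 98.102.135.96/32 -> H0 at depth 32
  add 98.96.0.0/12 -> H4 at depth 12
  add 221.41.0.0/16 -> H2 at depth 16
  del 98.96.0.0/12 (clear depth 12)
  del 98.102.135.96/32 (clear depth 32)
  ? 221.41.0.0  path d0:H1→d1:-→d2:-→d3:-→d4:-→d5:-→d6:-→d7:-→d8:-→d9:-→d10:-→d11:-→d12:-→d13:-→d14:-→d15:-→d16:H2  best=H2
  ? 221.41.0.64  path d0:H1→d1:-→d2:-→d3:-→d4:-→d5:-→d6:-→d7:-→d8:-→d9:-→d10:-→d11:-→d12:-→d13:-→d14:-→d15:-→d16:H2  best=H2
  add 98.102.128.0/18 -> H0 at depth 18
  add 221.41.213.204/32 -> H3 at depth 32
  ? 98.102.128.8  path d0:H1→d1:-→d2:-→d3:-→d4:-→d5:-→d6:-→d7:-→d8:H0→d9:-→d10:-→d11:-→d12:-→d13:-→d14:-→d15:-→d16:-→d17:-→d18:H0→d19:-→d20:-→d21:-  best=H0
  ? 98.0.7.55  path d0:H1→d1:-→d2:-→d3:-→d4:-→d5:-→d6:-→d7:-→d8:H0→d9:-  best=H0
  add 98.102.0.0/16 -> H1 at depth 16
  ? 221.41.213.204  path d0:H1→d1:-→d2:-→d3:-→d4:-→d5:-→d6:-→d7:-→d8:-→d9:-→d10:-→d11:-→d12:-→d13:-→d14:-→d15:-→d16:H2→d17:-→d18:-→d19:-→d20:-→d21:-→d22:-→d23:-→d24:-→d25:H0→d26:-→d27:-→d28:-→d29:-→d30:-→d31:-→d32:H3  best=H3
  ? 221.57.213.204  path d0:H1→d1:-→d2:-→d3:-→d4:-→d5:-→d6:-→d7:-→d8:-→d9:-→d10:-→d11:-  best=H1
  ? 221.41.0.3  path d0:H1→d1:-→d2:-→d3:-→d4:-→d5:-→d6:-→d7:-→d8:-→d9:-→d10:-→d11:-→d12:-→d13:-→d14:-→d15:-→d16:H2  best=H2
  del 98.102.0.0/16 (clear depth 16)
  ? 221.41.213.129  path d0:H1→d1:-→d2:-→d3:-→d4:-→d5:-→d6:-→d7:-→d8:-→d9:-→d10:-→d11:-→d12:-→d13:-→d14:-→d15:-→d16:H2→d17:-→d18:-→d19:-→d20:-→d21:-→d22:-→d23:-→d24:-→d25:H0  best=H0
  ? 144.139.34.215  path d0:H1→d1:-  best=H1
  ? 4.89.245.160  path d0:H1→d1:-  best=H1
  add 221.41.192.0/18 -> H1 at depth 18
  ? 221.41.206.141  path d0:H1→d1:-→d2:-→d3:-→d4:-→d5:-→d6:-→d7:-→d8:-→d9:-→d10:-→d11:-→d12:-→d13:-→d14:-→d15:-→d16:H2→d17:-→d18:H1→d19:-  best=H1

== LOOKUPS ==
["H4","H2","H2","H0","H0","H3","H1","H2","H0","H1","H1","H1"]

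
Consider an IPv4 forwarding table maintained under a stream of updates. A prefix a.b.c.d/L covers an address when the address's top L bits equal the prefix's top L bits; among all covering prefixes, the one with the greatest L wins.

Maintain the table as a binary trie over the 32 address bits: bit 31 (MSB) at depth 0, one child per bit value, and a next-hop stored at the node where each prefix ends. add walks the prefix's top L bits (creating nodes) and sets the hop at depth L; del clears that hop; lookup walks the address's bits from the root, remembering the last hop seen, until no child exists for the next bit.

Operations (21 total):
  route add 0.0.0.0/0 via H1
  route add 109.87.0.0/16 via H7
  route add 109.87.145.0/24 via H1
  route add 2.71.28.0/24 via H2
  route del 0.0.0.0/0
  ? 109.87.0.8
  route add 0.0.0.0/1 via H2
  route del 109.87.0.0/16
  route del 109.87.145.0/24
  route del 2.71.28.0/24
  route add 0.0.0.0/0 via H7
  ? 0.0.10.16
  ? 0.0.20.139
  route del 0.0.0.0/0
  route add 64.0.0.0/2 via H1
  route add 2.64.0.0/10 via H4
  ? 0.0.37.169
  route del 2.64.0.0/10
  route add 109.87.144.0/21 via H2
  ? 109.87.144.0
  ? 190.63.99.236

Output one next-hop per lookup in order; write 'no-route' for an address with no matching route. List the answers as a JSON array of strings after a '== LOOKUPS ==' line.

Apply in order:
  + 0.0.0.0/0 (H1) depth=0
  + 109.87.0.0/16 (H7) depth=16
  + 109.87.145.0/24 (H1) depth=24
  + 2.71.28.0/24 (H2) depth=24
  - 0.0.0.0/0 clear@0
  ? 109.87.0.8  path d0:-→d1:-→d2:-→d3:-→d4:-→d5:-→d6:-→d7:-→d8:-→d9:-→d10:-→d11:-→d12:-→d13:-→d14:-→d15:-→d16:H7  best=H7
  + 0.0.0.0/1 (H2) depth=1
  - 109.87.0.0/16 clear@16
  - 109.87.145.0/24 clear@24
  - 2.71.28.0/24 clear@24
  + 0.0.0.0/0 (H7) depth=0
  ? 0.0.10.16  path d0:H7→d1:H2→d2:-→d3:-→d4:-→d5:-→d6:-  best=H2
  ? 0.0.20.139  path d0:H7→d1:H2→d2:-→d3:-→d4:-→d5:-→d6:-  best=H2
  - 0.0.0.0/0 clear@0
  + 64.0.0.0/2 (H1) depth=2
  + 2.64.0.0/10 (H4) depth=10
  ? 0.0.37.169  path d0:-→d1:H2→d2:-→d3:-→d4:-→d5:-→d6:-  best=H2
  - 2.64.0.0/10 clear@10
  + 109.87.144.0/21 (H2) depth=21
  ? 109.87.144.0  path d0:-→d1:H2→d2:H1→d3:-→d4:-→d5:-→d6:-→d7:-→d8:-→d9:-→d10:-→d11:-→d12:-→d13:-→d14:-→d15:-→d16:-→d17:-→d18:-→d19:-→d20:-→d21:H2→d22:-→d23:-  best=H2
  ? 190.63.99.236  path d0:-  best=no-route

== LOOKUPS ==
["H7","H2","H2","H2","H2","no-route"]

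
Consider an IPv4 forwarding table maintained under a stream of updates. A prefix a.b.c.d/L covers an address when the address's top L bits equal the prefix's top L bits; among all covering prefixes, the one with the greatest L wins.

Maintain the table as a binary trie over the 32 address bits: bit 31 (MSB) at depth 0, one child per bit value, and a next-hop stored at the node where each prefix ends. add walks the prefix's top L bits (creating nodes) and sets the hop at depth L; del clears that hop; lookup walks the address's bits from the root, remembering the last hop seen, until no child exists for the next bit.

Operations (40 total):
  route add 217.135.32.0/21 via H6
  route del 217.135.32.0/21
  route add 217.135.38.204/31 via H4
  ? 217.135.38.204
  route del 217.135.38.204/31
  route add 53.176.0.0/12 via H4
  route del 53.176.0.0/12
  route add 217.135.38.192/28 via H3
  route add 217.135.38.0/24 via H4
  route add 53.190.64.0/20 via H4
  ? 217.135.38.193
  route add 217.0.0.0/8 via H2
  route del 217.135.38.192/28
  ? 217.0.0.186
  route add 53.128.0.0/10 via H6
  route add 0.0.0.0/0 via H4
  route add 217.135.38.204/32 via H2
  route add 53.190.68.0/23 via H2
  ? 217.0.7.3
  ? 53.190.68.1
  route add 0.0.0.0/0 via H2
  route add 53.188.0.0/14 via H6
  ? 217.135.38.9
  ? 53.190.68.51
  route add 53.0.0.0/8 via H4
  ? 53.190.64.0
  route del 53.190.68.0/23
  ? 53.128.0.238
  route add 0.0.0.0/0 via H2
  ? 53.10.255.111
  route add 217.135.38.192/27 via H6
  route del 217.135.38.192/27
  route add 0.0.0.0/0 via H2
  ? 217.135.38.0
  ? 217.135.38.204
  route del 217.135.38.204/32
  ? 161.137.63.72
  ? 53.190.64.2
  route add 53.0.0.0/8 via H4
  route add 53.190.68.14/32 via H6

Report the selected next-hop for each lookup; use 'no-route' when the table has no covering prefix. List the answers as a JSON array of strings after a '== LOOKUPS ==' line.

Trace:
  + 217.135.32.0/21 (H6) depth=21
  del 217.135.32.0/21 (clear depth 21)
  + 217.135.38.204/31 (H4) depth=31
  Q 217.135.38.204: descend 1101100110000111001001101100110 ; hops seen [H4] ; pick H4
  del 217.135.38.204/31 (clear depth 31)
  + 53.176.0.0/12 (H4) depth=12
  del 53.176.0.0/12 (clear depth 12)
  + 217.135.38.192/28 (H3) depth=28
  + 217.135.38.0/24 (H4) depth=24
  + 53.190.64.0/20 (H4) depth=20
  Q 217.135.38.193: descend 1101100110000111001001101100 ; hops seen [H4,H3] ; pick H3
  + 217.0.0.0/8 (H2) depth=8
  del 217.135.38.192/28 (clear depth 28)
  Q 217.0.0.186: descend 11011001 ; hops seen [H2] ; pick H2
  + 53.128.0.0/10 (H6) depth=10
  + 0.0.0.0/0 (H4) depth=0
  + 217.135.38.204/32 (H2) depth=32
  + 53.190.68.0/23 (H2) depth=23
  Q 217.0.7.3: descend 11011001 ; hops seen [H4,H2] ; pick H2
  Q 53.190.68.1: descend 00110101101111100100010 ; hops seen [H4,H6,H4,H2] ; pick H2
  + 0.0.0.0/0 (H2) depth=0
  + 53.188.0.0/14 (H6) depth=14
  Q 217.135.38.9: descend 110110011000011100100110 ; hops seen [H2,H2,H4] ; pick H4
  Q 53.190.68.51: descend 00110101101111100100010 ; hops seen [H2,H6,H6,H4,H2] ; pick H2
  + 53.0.0.0/8 (H4) depth=8
  Q 53.190.64.0: descend 001101011011111001000 ; hops seen [H2,H4,H6,H6,H4] ; pick H4
  del 53.190.68.0/23 (clear depth 23)
  Q 53.128.0.238: descend 0011010110 ; hops seen [H2,H4,H6] ; pick H6
  + 0.0.0.0/0 (H2) depth=0
  Q 53.10.255.111: descend 00110101 ; hops seen [H2,H4] ; pick H4
  + 217.135.38.192/27 (H6) depth=27
  del 217.135.38.192/27 (clear depth 27)
  + 0.0.0.0/0 (H2) depth=0
  Q 217.135.38.0: descend 110110011000011100100110 ; hops seen [H2,H2,H4] ; pick H4
  Q 217.135.38.204: descend 11011001100001110010011011001100 ; hops seen [H2,H2,H4,H2] ; pick H2
  del 217.135.38.204/32 (clear depth 32)
  Q 161.137.63.72: descend 1 ; hops seen [H2] ; pick H2
  Q 53.190.64.2: descend 001101011011111001000 ; hops seen [H2,H4,H6,H6,H4] ; pick H4
  + 53.0.0.0/8 (H4) depth=8
  + 53.190.68.14/32 (H6) depth=32

== LOOKUPS ==
["H4","H3","H2","H2","H2","H4","H2","H4","H6","H4","H4","H2","H2","H4"]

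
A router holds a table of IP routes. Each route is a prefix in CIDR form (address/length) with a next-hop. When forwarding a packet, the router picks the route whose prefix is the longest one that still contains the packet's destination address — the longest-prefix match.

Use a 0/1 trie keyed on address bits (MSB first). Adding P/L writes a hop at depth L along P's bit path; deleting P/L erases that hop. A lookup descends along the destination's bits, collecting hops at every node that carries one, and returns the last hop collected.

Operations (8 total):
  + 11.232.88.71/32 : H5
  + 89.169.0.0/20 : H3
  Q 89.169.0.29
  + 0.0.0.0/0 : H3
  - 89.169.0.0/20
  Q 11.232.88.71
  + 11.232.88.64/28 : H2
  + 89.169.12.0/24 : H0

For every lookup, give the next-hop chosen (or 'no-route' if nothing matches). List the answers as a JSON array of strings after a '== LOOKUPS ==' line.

Apply in order:
  + 11.232.88.71/32 (H5) depth=32
  + 89.169.0.0/20 (H3) depth=20
  lookup 89.169.0.29: bits 01011001101010010000 walk d0:-→d1:-→d2:-→d3:-→d4:-→d5:-→d6:-→d7:-→d8:-→d9:-→d10:-→d11:-→d12:-→d13:-→d14:-→d15:-→d16:-→d17:-→d18:-→d19:-→d20:H3 -> H3
  + 0.0.0.0/0 (H3) depth=0
  - 89.169.0.0/20 clear@20
  lookup 11.232.88.71: bits 00001011111010000101100001000111 walk d0:H3→d1:-→d2:-→d3:-→d4:-→d5:-→d6:-→d7:-→d8:-→d9:-→d10:-→d11:-→d12:-→d13:-→d14:-→d15:-→d16:-→d17:-→d18:-→d19:-→d20:-→d21:-→d22:-→d23:-→d24:-→d25:-→d26:-→d27:-→d28:-→d29:-→d30:-→d31:-→d32:H5 -> H5
  + 11.232.88.64/28 (H2) depth=28
  + 89.169.12.0/24 (H0) depth=24

== LOOKUPS ==
["H3","H5"]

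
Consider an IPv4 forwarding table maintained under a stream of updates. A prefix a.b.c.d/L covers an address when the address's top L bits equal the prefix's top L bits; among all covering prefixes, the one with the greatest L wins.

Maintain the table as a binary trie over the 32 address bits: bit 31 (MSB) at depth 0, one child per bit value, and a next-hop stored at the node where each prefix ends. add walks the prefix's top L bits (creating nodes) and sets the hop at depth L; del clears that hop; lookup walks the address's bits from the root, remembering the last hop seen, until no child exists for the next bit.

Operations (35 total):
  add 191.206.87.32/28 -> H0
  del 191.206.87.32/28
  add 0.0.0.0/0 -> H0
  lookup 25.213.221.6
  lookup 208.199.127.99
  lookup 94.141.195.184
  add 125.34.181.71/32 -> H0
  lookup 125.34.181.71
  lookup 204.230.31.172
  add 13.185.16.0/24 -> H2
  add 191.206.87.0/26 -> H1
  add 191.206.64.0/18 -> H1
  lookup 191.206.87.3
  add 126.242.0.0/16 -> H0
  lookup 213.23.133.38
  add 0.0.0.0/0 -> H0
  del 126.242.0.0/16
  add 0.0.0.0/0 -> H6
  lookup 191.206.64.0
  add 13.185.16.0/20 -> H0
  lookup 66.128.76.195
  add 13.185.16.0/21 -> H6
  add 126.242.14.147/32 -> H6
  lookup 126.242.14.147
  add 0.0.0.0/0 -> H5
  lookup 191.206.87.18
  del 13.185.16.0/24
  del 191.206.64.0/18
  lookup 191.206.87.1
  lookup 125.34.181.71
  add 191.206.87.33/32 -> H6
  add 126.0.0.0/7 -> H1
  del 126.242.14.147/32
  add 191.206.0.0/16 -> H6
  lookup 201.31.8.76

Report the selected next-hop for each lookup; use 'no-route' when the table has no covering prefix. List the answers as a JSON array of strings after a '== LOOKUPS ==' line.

Trace:
  + 191.206.87.32/28 (H0) depth=28
  del 191.206.87.32/28 (clear depth 28)
  + 0.0.0.0/0 (H0) depth=0
  lookup 25.213.221.6: bits ε walk d0:H0 -> H0
  lookup 208.199.127.99: bits 1 walk d0:H0→d1:- -> H0
  lookup 94.141.195.184: bits ε walk d0:H0 -> H0
  + 125.34.181.71/32 (H0) depth=32
  lookup 125.34.181.71: bits 01111101001000101011010101000111 walk d0:H0→d1:-→d2:-→d3:-→d4:-→d5:-→d6:-→d7:-→d8:-→d9:-→d10:-→d11:-→d12:-→d13:-→d14:-→d15:-→d16:-→d17:-→d18:-→d19:-→d20:-→d21:-→d22:-→d23:-→d24:-→d25:-→d26:-→d27:-→d28:-→d29:-→d30:-→d31:-→d32:H0 -> H0
  lookup 204.230.31.172: bits 1 walk d0:H0→d1:- -> H0
  + 13.185.16.0/24 (H2) depth=24
  + 191.206.87.0/26 (H1) depth=26
  + 191.206.64.0/18 (H1) depth=18
  lookup 191.206.87.3: bits 10111111110011100101011100 walk d0:H0→d1:-→d2:-→d3:-→d4:-→d5:-→d6:-→d7:-→d8:-→d9:-→d10:-→d11:-→d12:-→d13:-→d14:-→d15:-→d16:-→d17:-→d18:H1→d19:-→d20:-→d21:-→d22:-→d23:-→d24:-→d25:-→d26:H1 -> H1
  + 126.242.0.0/16 (H0) depth=16
  lookup 213.23.133.38: bits 1 walk d0:H0→d1:- -> H0
  + 0.0.0.0/0 (H0) depth=0
  del 126.242.0.0/16 (clear depth 16)
  + 0.0.0.0/0 (H6) depth=0
  lookup 191.206.64.0: bits 1011111111001110010 walk d0:H6→d1:-→d2:-→d3:-→d4:-→d5:-→d6:-→d7:-→d8:-→d9:-→d10:-→d11:-→d12:-→d13:-→d14:-→d15:-→d16:-→d17:-→d18:H1→d19:- -> H1
  + 13.185.16.0/20 (H0) depth=20
  lookup 66.128.76.195: bits 01 walk d0:H6→d1:-→d2:- -> H6
  + 13.185.16.0/21 (H6) depth=21
  + 126.242.14.147/32 (H6) depth=32
  lookup 126.242.14.147: bits 01111110111100100000111010010011 walk d0:H6→d1:-→d2:-→d3:-→d4:-→d5:-→d6:-→d7:-→d8:-→d9:-→d10:-→d11:-→d12:-→d13:-→d14:-→d15:-→d16:-→d17:-→d18:-→d19:-→d20:-→d21:-→d22:-→d23:-→d24:-→d25:-→d26:-→d27:-→d28:-→d29:-→d30:-→d31:-→d32:H6 -> H6
  + 0.0.0.0/0 (H5) depth=0
  lookup 191.206.87.18: bits 10111111110011100101011100 walk d0:H5→d1:-→d2:-→d3:-→d4:-→d5:-→d6:-→d7:-→d8:-→d9:-→d10:-→d11:-→d12:-→d13:-→d14:-→d15:-→d16:-→d17:-→d18:H1→d19:-→d20:-→d21:-→d22:-→d23:-→d24:-→d25:-→d26:H1 -> H1
  del 13.185.16.0/24 (clear depth 24)
  del 191.206.64.0/18 (clear depth 18)
  lookup 191.206.87.1: bits 10111111110011100101011100 walk d0:H5→d1:-→d2:-→d3:-→d4:-→d5:-→d6:-→d7:-→d8:-→d9:-→d10:-→d11:-→d12:-→d13:-→d14:-→d15:-→d16:-→d17:-→d18:-→d19:-→d20:-→d21:-→d22:-→d23:-→d24:-→d25:-→d26:H1 -> H1
  lookup 125.34.181.71: bits 01111101001000101011010101000111 walk d0:H5→d1:-→d2:-→d3:-→d4:-→d5:-→d6:-→d7:-→d8:-→d9:-→d10:-→d11:-→d12:-→d13:-→d14:-→d15:-→d16:-→d17:-→d18:-→d19:-→d20:-→d21:-→d22:-→d23:-→d24:-→d25:-→d26:-→d27:-→d28:-→d29:-→d30:-→d31:-→d32:H0 -> H0
  + 191.206.87.33/32 (H6) depth=32
  + 126.0.0.0/7 (H1) depth=7
  del 126.242.14.147/32 (clear depth 32)
  + 191.206.0.0/16 (H6) depth=16
  lookup 201.31.8.76: bits 1 walk d0:H5→d1:- -> H5

== LOOKUPS ==
["H0","H0","H0","H0","H0","H1","H0","H1","H6","H6","H1","H1","H0","H5"]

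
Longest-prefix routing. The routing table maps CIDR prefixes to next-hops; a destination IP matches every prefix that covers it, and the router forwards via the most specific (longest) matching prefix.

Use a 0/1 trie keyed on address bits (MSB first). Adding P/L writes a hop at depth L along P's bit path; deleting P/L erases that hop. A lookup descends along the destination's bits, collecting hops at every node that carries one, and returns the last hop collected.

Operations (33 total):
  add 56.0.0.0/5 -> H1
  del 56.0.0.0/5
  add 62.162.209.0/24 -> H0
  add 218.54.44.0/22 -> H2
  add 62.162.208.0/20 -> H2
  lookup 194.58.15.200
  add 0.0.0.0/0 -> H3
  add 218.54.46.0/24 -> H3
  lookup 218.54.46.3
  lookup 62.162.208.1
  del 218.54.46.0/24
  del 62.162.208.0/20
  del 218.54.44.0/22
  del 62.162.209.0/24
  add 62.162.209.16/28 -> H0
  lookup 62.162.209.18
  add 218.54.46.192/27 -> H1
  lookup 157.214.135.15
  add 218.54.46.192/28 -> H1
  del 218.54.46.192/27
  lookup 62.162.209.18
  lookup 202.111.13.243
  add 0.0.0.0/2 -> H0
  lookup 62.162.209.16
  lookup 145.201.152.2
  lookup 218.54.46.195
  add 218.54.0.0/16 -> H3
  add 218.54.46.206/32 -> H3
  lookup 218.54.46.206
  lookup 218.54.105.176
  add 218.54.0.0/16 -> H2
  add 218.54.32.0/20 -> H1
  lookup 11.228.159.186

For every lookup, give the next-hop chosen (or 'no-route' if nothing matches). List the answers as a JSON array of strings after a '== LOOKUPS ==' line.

Apply in order:
  add 56.0.0.0/5 -> H1 at depth 5
  del 56.0.0.0/5 (clear depth 5)
  add 62.162.209.0/24 -> H0 at depth 24
  add 218.54.44.0/22 -> H2 at depth 22
  add 62.162.208.0/20 -> H2 at depth 20
  Q 194.58.15.200: descend 110 ; hops seen [∅] ; pick no-route
  add 0.0.0.0/0 -> H3 at depth 0
  add 218.54.46.0/24 -> H3 at depth 24
  Q 218.54.46.3: descend 110110100011011000101110 ; hops seen [H3,H2,H3] ; pick H3
  Q 62.162.208.1: descend 00111110101000101101000 ; hops seen [H3,H2] ; pick H2
  del 218.54.46.0/24 (clear depth 24)
  del 62.162.208.0/20 (clear depth 20)
  del 218.54.44.0/22 (clear depth 22)
  del 62.162.209.0/24 (clear depth 24)
  add 62.162.209.16/28 -> H0 at depth 28
  Q 62.162.209.18: descend 0011111010100010110100010001 ; hops seen [H3,H0] ; pick H0
  add 218.54.46.192/27 -> H1 at depth 27
  Q 157.214.135.15: descend 1 ; hops seen [H3] ; pick H3
  add 218.54.46.192/28 -> H1 at depth 28
  del 218.54.46.192/27 (clear depth 27)
  Q 62.162.209.18: descend 0011111010100010110100010001 ; hops seen [H3,H0] ; pick H0
  Q 202.111.13.243: descend 110 ; hops seen [H3] ; pick H3
  add 0.0.0.0/2 -> H0 at depth 2
  Q 62.162.209.16: descend 0011111010100010110100010001 ; hops seen [H3,H0,H0] ; pick H0
  Q 145.201.152.2: descend 1 ; hops seen [H3] ; pick H3
  Q 218.54.46.195: descend 1101101000110110001011101100 ; hops seen [H3,H1] ; pick H1
  add 218.54.0.0/16 -> H3 at depth 16
  add 218.54.46.206/32 -> H3 at depth 32
  Q 218.54.46.206: descend 11011010001101100010111011001110 ; hops seen [H3,H3,H1,H3] ; pick H3
  Q 218.54.105.176: descend 11011010001101100 ; hops seen [H3,H3] ; pick H3
  add 218.54.0.0/16 -> H2 at depth 16
  add 218.54.32.0/20 -> H1 at depth 20
  Q 11.228.159.186: descend 00 ; hops seen [H3,H0] ; pick H0

== LOOKUPS ==
["no-route","H3","H2","H0","H3","H0","H3","H0","H3","H1","H3","H3","H0"]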